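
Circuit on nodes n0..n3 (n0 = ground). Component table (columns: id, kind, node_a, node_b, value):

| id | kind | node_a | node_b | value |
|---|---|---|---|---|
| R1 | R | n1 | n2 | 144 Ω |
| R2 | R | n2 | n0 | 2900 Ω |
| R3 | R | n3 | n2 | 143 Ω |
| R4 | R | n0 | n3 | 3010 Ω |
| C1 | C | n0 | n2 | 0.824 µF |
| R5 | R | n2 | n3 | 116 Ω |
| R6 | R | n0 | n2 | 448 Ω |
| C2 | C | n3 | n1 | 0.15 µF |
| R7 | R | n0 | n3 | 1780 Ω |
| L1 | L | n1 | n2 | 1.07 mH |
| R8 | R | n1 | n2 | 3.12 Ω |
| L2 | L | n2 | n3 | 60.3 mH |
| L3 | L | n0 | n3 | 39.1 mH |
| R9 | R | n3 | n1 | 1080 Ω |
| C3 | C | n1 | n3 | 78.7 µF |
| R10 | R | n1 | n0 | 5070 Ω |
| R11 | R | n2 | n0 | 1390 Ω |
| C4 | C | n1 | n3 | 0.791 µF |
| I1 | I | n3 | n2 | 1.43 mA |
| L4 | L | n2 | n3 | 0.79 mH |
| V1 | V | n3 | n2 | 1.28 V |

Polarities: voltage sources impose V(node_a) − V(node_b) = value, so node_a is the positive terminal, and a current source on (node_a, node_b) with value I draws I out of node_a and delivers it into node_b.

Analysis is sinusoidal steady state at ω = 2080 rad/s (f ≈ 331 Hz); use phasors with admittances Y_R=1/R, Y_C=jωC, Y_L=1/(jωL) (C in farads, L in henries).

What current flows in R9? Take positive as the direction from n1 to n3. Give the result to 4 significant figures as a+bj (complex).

-0.001478+0.0003442j A

MNA unknowns: 3 node voltages V₁..V_3 plus 1 source current (V1)
R1: Y=0.006944+0.000j on G[1,2]
R2: Y=0.0003448+0.000j on G[2,0]
R3: Y=0.006993+0.000j on G[3,2]
R4: Y=0.0003322+0.000j on G[0,3]
C1: Y=0.000+0.001714j on G[0,2]
R5: Y=0.008621+0.000j on G[2,3]
R6: Y=0.002232+0.000j on G[0,2]
C2: Y=0.000+0.0003120j on G[3,1]
R7: Y=0.0005618+0.000j on G[0,3]
L1: Y=0.000-0.4493j on G[1,2]
R8: Y=0.3205+0.000j on G[1,2]
L2: Y=0.000-0.007973j on G[2,3]
L3: Y=0.000-0.01230j on G[0,3]
R9: Y=0.0009259+0.000j on G[3,1]
C3: Y=0.000+0.1637j on G[1,3]
R10: Y=0.0001972+0.000j on G[1,0]
R11: Y=0.0007194+0.000j on G[2,0]
C4: Y=0.000+0.001645j on G[1,3]
I1: z[3]−=0.00143, z[2]+=0.00143
L4: Y=0.000-0.6086j on G[2,3]
V1: row V3−V2=1.28, i_V1 at 3,2
solve → V1=-1.616+0.8083j, V2=-1.299+0.4365j, V3=-0.01939+0.4365j
aux → i_V1=-0.08983+0.5244j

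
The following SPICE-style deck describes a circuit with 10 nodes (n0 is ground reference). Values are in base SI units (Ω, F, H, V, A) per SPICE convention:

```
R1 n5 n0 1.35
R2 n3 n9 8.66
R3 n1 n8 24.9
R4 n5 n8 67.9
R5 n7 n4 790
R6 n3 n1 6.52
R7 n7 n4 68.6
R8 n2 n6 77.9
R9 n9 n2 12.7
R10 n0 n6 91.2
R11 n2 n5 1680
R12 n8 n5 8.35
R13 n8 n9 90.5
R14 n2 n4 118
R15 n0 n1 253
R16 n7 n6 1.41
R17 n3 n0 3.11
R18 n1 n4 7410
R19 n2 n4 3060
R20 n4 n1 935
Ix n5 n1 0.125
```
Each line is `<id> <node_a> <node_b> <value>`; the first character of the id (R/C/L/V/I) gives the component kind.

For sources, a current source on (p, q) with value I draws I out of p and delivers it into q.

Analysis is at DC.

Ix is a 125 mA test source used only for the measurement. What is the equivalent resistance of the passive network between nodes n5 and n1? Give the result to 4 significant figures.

R_eq = 7.914 Ω

Element admittances at DC:
  Y(R1) = 0.7407 S between n5,n0
  Y(R2) = 0.1155 S between n3,n9
  Y(R3) = 0.04016 S between n1,n8
  Y(R4) = 0.01473 S between n5,n8
  Y(R5) = 0.001266 S between n7,n4
  Y(R6) = 0.1534 S between n3,n1
  Y(R7) = 0.01458 S between n7,n4
  Y(R8) = 0.01284 S between n2,n6
  Y(R9) = 0.07874 S between n9,n2
  Y(R10) = 0.01096 S between n0,n6
  Y(R11) = 0.0005952 S between n2,n5
  Y(R12) = 0.1198 S between n8,n5
  Y(R13) = 0.01105 S between n8,n9
  Y(R14) = 0.008475 S between n2,n4
  Y(R15) = 0.003953 S between n0,n1
  Y(R16) = 0.7092 S between n7,n6
  Y(R17) = 0.3215 S between n3,n0
  Y(R18) = 0.0001350 S between n1,n4
  Y(R19) = 0.0003268 S between n2,n4
  Y(R20) = 0.001070 S between n4,n1
  Ix: injects 0.125 A into n1 (from n5)
Assemble and solve the 9×9 MNA system:
  V(n1)=0.8636  V(n2)=0.2336  V(n3)=0.2731  V(n4)=0.2206  V(n5)=-0.1256  V(n6)=0.1633  V(n7)=0.1645  V(n8)=0.1107  V(n9)=0.2492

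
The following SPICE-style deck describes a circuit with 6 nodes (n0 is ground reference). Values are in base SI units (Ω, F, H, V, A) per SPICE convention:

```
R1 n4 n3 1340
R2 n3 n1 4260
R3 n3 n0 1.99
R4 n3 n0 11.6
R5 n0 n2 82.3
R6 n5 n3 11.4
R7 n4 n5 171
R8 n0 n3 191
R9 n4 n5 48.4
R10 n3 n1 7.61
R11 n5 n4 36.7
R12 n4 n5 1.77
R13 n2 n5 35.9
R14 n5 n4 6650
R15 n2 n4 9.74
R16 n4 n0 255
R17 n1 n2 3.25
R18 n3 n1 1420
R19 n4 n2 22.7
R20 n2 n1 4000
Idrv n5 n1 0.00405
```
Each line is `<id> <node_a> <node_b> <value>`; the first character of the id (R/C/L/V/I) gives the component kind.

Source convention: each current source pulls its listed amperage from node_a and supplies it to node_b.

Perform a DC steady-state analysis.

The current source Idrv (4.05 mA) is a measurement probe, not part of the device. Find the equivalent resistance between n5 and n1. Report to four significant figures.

R_eq = 6.532 Ω

MNA unknowns: 5 node voltages V₁..V_5
R1: Y=0.0007463 on G[4,3]
R2: Y=0.0002347 on G[3,1]
R3: Y=0.5025 on G[3,0]
R4: Y=0.08621 on G[3,0]
R5: Y=0.01215 on G[0,2]
R6: Y=0.08772 on G[5,3]
R7: Y=0.005848 on G[4,5]
R8: Y=0.005236 on G[0,3]
R9: Y=0.02066 on G[4,5]
R10: Y=0.1314 on G[3,1]
R11: Y=0.02725 on G[5,4]
R12: Y=0.5650 on G[4,5]
R13: Y=0.02786 on G[2,5]
R14: Y=0.0001504 on G[5,4]
R15: Y=0.1027 on G[2,4]
R16: Y=0.003922 on G[4,0]
R17: Y=0.3077 on G[1,2]
R18: Y=0.0007042 on G[3,1]
R19: Y=0.04405 on G[4,2]
R20: Y=0.0002500 on G[2,1]
Idrv: z[5]−=0.00405, z[1]+=0.00405
solve → V1=0.01072, V2=0.002161, V3=3.652e-05, V4=-0.01223, V5=-0.01573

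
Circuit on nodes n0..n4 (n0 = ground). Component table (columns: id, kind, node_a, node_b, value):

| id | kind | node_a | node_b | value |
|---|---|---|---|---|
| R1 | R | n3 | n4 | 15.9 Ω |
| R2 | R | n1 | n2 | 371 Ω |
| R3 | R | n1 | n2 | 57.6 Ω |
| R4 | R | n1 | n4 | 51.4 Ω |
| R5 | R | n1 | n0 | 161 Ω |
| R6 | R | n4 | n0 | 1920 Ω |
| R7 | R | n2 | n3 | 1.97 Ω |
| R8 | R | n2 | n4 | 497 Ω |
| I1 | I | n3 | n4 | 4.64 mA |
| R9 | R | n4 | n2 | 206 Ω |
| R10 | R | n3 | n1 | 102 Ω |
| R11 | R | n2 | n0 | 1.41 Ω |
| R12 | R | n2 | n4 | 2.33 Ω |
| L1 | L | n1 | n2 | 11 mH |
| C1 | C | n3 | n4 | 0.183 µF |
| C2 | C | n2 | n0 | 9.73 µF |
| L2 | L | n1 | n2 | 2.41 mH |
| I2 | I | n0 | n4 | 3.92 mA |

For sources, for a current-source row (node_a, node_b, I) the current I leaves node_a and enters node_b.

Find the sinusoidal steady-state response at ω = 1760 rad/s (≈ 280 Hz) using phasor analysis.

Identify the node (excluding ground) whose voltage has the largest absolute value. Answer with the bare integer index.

Element admittances at ω=1760 rad/s:
  Y(R1) = 0.06289+0.000j S between n3,n4
  Y(R2) = 0.002695+0.000j S between n1,n2
  Y(R3) = 0.01736+0.000j S between n1,n2
  Y(R4) = 0.01946+0.000j S between n1,n4
  Y(R5) = 0.006211+0.000j S between n1,n0
  Y(R6) = 0.0005208+0.000j S between n4,n0
  Y(R7) = 0.5076+0.000j S between n2,n3
  Y(R8) = 0.002012+0.000j S between n2,n4
  I1: injects 0.00464 A into n4 (from n3)
  Y(R9) = 0.004854+0.000j S between n4,n2
  Y(R10) = 0.009804+0.000j S between n3,n1
  Y(R11) = 0.7092+0.000j S between n2,n0
  Y(R12) = 0.4292+0.000j S between n2,n4
  Y(L1) = 0.000-0.05165j S between n1,n2
  Y(C1) = 0.000+0.0003221j S between n3,n4
  Y(C2) = 0.000+0.01712j S between n2,n0
  Y(L2) = 0.000-0.2358j S between n1,n2
  I2: injects 0.00392 A into n4 (from n0)
Assemble and solve the 4×4 MNA system:
  V(n1)=0.005591+0.0005703j  V(n2)=0.005459-0.0001367j  V(n3)=-0.0008290-0.0001108j  V(n4)=0.02119-0.0001206j

4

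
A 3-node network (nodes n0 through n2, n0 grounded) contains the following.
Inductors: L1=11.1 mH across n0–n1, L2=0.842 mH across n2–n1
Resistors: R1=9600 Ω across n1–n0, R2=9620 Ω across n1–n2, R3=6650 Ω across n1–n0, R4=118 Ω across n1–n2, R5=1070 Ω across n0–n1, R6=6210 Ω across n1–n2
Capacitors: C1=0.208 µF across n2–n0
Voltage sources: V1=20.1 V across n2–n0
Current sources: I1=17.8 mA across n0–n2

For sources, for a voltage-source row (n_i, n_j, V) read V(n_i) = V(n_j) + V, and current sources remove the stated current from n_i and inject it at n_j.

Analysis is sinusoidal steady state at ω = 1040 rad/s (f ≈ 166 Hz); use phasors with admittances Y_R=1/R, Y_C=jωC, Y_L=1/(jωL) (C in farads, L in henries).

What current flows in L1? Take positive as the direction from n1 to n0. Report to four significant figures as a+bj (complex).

-0.0006931-1.618j A

Element admittances at ω=1040 rad/s:
  Y(L1) = 0.000-0.08663j S between n0,n1
  Y(R1) = 0.0001042+0.000j S between n1,n0
  Y(C1) = 0.000+0.0002163j S between n2,n0
  Y(R2) = 0.0001040+0.000j S between n1,n2
  Y(R3) = 0.0001504+0.000j S between n1,n0
  Y(R4) = 0.008475+0.000j S between n1,n2
  Y(R5) = 0.0009346+0.000j S between n0,n1
  Y(L2) = 0.000-1.142j S between n2,n1
  Y(R6) = 0.0001610+0.000j S between n1,n2
  V1: constraint V(n2)−V(n0) = 20.1
  I1: injects 0.0178 A into n2 (from n0)
Assemble and solve the 3×3 MNA system:
  V(n1)=18.68-0.008001j  V(n2)=20.10+0.000j
  i(V1)=-0.003723+1.614j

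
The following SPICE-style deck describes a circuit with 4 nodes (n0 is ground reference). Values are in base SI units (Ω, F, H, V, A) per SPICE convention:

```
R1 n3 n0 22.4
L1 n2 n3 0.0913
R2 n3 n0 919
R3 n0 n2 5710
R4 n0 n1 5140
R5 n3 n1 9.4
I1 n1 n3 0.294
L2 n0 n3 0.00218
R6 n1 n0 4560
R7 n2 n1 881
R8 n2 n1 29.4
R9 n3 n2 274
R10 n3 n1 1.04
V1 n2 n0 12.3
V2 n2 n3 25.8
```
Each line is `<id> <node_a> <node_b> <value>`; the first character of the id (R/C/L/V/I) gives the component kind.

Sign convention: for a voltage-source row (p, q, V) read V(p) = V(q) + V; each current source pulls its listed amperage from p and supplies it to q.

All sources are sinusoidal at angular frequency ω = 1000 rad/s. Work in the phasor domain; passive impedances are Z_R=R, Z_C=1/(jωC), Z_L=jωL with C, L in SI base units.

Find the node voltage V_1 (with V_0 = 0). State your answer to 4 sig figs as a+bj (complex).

-12.94+0.000j V

Apply KCL at each of the 3 non-ground nodes and solve the resulting linear system.
Node n1: branches {R4, R5, I1, R6, R7, R8, R10} → V_1 = -12.94+0.000j
Node n2: branches {L1, R3, R7, R8, R9, V1, V2} → V_2 = 12.30+0.000j
Node n3: branches {R1, L1, R2, R5, I1, L2, R9, R10, V2} → V_3 = -13.50+0.000j
Source currents: i(V1)=0.6206-6.193j, i(V2)=-1.604+6.475j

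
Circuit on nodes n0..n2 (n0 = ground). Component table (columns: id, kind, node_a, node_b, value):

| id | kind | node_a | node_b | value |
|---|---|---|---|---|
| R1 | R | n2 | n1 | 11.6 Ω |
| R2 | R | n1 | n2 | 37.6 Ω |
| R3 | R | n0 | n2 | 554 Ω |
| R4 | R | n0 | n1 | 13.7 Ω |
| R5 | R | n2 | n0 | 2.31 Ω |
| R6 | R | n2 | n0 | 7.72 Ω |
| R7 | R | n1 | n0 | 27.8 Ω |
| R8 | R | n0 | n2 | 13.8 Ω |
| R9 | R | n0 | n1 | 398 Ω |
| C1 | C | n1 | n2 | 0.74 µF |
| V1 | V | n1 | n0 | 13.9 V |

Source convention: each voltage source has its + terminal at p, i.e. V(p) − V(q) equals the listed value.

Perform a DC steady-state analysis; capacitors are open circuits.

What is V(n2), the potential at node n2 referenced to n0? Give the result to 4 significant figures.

Apply KCL at each of the 2 non-ground nodes and solve the resulting linear system.
Node n1: branches {R1, R2, R4, R7, R9, C1, V1} → V_1 = 13.90
Node n2: branches {R1, R2, R3, R5, R6, R8, C1} → V_2 = 2.092
Source currents: i(V1)=-2.881

2.092 V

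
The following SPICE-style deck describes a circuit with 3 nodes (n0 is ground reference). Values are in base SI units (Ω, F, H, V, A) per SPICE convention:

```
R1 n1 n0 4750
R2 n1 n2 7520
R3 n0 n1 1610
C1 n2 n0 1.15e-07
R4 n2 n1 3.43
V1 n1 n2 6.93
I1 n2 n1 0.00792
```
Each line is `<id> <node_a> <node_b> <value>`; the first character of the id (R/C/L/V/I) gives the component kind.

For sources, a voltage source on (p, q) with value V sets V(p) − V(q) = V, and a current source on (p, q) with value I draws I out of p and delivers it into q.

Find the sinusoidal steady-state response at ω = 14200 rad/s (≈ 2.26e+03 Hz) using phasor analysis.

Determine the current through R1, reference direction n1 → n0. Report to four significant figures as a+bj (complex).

MNA unknowns: 2 node voltages V₁..V_2 plus 1 source current (V1)
R1: Y=0.0002105+0.000j on G[1,0]
R2: Y=0.0001330+0.000j on G[1,2]
R3: Y=0.0006211+0.000j on G[0,1]
C1: Y=0.000+0.001633j on G[2,0]
R4: Y=0.2915+0.000j on G[2,1]
V1: row V1−V2=6.93, i_V1 at 1,2
I1: z[2]−=0.00792, z[1]+=0.00792
solve → V1=5.503+2.802j, V2=-1.427+2.802j
aux → i_V1=-2.018-0.002331j

0.001158+0.0005900j A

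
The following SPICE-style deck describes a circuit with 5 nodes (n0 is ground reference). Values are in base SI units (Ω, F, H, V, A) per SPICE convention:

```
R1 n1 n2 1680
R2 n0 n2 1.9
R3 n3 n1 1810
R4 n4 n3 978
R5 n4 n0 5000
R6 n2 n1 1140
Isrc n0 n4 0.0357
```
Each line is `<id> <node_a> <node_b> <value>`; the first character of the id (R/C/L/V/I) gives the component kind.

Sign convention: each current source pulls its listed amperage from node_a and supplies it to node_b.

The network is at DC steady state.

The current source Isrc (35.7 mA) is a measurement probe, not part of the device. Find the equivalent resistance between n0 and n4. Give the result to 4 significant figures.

MNA unknowns: 4 node voltages V₁..V_4
R1: Y=0.0005952 on G[1,2]
R2: Y=0.5263 on G[0,2]
R3: Y=0.0005525 on G[3,1]
R4: Y=0.001022 on G[4,3]
R5: Y=0.0002000 on G[4,0]
R6: Y=0.0008772 on G[2,1]
Isrc: z[0]−=0.0357, z[4]+=0.0357
solve → V1=14.35, V2=0.04005, V3=52.50, V4=73.12

R_eq = 2048. Ω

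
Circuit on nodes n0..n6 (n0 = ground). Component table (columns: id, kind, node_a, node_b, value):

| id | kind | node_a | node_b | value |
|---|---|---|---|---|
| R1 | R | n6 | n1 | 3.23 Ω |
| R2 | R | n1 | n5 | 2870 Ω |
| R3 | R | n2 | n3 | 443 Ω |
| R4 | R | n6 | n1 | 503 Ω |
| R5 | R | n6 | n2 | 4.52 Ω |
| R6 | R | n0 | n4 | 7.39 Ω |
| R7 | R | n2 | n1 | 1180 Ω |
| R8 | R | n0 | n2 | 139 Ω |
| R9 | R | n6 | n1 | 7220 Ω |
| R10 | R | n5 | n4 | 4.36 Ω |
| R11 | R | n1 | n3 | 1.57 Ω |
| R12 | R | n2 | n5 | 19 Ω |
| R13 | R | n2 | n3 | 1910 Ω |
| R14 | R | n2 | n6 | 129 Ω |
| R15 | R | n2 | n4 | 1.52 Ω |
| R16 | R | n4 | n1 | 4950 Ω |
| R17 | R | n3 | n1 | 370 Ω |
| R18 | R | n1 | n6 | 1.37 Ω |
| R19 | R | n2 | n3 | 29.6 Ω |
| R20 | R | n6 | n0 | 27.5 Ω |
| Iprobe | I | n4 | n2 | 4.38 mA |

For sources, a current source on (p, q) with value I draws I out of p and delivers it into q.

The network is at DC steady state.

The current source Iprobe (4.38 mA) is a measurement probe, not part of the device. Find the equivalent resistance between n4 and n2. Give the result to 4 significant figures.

Element admittances at DC:
  Y(R1) = 0.3096 S between n6,n1
  Y(R2) = 0.0003484 S between n1,n5
  Y(R3) = 0.002257 S between n2,n3
  Y(R4) = 0.001988 S between n6,n1
  Y(R5) = 0.2212 S between n6,n2
  Y(R6) = 0.1353 S between n0,n4
  Y(R7) = 0.0008475 S between n2,n1
  Y(R8) = 0.007194 S between n0,n2
  Y(R9) = 0.0001385 S between n6,n1
  Y(R10) = 0.2294 S between n5,n4
  Y(R11) = 0.6369 S between n1,n3
  Y(R12) = 0.05263 S between n2,n5
  Y(R13) = 0.0005236 S between n2,n3
  Y(R14) = 0.007752 S between n2,n6
  Y(R15) = 0.6579 S between n2,n4
  Y(R16) = 0.0002020 S between n4,n1
  Y(R17) = 0.002703 S between n3,n1
  Y(R18) = 0.7299 S between n1,n6
  Y(R19) = 0.03378 S between n2,n3
  Y(R20) = 0.03636 S between n6,n0
  Iprobe: injects 0.00438 A into n2 (from n4)
Assemble and solve the 6×6 MNA system:
  V(n1)=0.004091  V(n2)=0.004647  V(n3)=0.004121  V(n4)=-0.001342  V(n5)=-0.0002189  V(n6)=0.004074

R_eq = 1.367 Ω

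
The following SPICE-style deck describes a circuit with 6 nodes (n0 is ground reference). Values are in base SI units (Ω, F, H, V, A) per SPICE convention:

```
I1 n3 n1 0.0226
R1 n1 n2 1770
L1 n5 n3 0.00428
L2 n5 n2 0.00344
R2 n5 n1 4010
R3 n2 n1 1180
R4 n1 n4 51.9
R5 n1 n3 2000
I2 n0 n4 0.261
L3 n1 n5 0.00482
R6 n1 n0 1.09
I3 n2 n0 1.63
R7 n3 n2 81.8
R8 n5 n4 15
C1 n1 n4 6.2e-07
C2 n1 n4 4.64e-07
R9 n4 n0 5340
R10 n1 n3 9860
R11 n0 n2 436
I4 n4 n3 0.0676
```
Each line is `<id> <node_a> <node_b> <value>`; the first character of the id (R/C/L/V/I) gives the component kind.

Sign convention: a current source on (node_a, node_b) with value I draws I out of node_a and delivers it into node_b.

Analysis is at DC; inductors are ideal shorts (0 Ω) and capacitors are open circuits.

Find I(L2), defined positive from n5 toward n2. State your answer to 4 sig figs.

1.627 A

Apply KCL at each of the 5 non-ground nodes and solve the resulting linear system.
Node n1: branches {I1, R1, R2, R3, R4, R5, L3, R6, C1, C2, R10} → V_1 = -1.489
Node n2: branches {R1, L2, R3, I3, R7, R11} → V_2 = -1.489
Node n3: branches {I1, L1, R5, R7, R10, I4} → V_3 = -1.489
Node n4: branches {R4, I2, R8, C1, C2, R9, I4} → V_4 = 0.7603
Node n5: branches {L1, L2, R2, L3, R8} → V_5 = -1.489
Source currents: i(L1)=-0.04500, i(L2)=1.627, i(L3)=1.432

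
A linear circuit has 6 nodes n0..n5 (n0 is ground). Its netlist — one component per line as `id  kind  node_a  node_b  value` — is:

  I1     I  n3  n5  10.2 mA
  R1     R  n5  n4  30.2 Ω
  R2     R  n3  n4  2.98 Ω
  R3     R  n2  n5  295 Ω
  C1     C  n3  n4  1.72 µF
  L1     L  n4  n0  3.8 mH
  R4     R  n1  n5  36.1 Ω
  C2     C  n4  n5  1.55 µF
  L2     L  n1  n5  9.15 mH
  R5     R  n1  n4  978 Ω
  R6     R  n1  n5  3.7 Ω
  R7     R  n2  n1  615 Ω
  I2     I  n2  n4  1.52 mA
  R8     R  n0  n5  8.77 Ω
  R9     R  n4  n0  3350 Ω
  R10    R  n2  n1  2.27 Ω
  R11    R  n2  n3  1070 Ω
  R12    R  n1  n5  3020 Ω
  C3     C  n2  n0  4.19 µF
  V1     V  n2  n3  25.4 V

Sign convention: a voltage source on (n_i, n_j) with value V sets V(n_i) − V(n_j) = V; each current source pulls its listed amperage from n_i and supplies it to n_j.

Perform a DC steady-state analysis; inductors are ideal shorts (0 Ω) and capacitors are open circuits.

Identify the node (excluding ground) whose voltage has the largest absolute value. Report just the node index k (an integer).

2

Apply KCL at each of the 5 non-ground nodes and solve the resulting linear system.
Node n1: branches {R4, L2, R5, R6, R7, R10, R12} → V_1 = 14.33
Node n2: branches {R3, R7, I2, R10, R11, C3, V1} → V_2 = 19.07
Node n3: branches {I1, R2, C1, R11, V1} → V_3 = -6.331
Node n4: branches {R1, R2, C1, L1, C2, R5, I2, R9} → V_4 = 0.000
Node n5: branches {I1, R1, R3, R4, C2, L2, R6, R8, R12} → V_5 = 14.33
Source currents: i(L1)=-1.634, i(L2)=2.082, i(V1)=-2.138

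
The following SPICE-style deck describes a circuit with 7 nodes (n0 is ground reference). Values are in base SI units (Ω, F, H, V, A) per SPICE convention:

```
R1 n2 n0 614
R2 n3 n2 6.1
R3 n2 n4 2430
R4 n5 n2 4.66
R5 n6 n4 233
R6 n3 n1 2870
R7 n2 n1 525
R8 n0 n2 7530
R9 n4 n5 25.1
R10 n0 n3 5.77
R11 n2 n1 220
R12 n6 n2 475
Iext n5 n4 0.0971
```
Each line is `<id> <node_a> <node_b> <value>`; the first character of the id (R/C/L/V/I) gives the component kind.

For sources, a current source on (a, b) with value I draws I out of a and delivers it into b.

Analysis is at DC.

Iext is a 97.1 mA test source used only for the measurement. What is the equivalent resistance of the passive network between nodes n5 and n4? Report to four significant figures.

Element admittances at DC:
  Y(R1) = 0.001629 S between n2,n0
  Y(R2) = 0.1639 S between n3,n2
  Y(R3) = 0.0004115 S between n2,n4
  Y(R4) = 0.2146 S between n5,n2
  Y(R5) = 0.004292 S between n6,n4
  Y(R6) = 0.0003484 S between n3,n1
  Y(R7) = 0.001905 S between n2,n1
  Y(R8) = 0.0001328 S between n0,n2
  Y(R9) = 0.03984 S between n4,n5
  Y(R10) = 0.1733 S between n0,n3
  Y(R11) = 0.004545 S between n2,n1
  Y(R12) = 0.002105 S between n6,n2
  Iext: injects 0.0971 A into n4 (from n5)
Assemble and solve the 6×6 MNA system:
  V(n1)=0.000  V(n2)=0.000  V(n3)=0.000  V(n4)=2.312  V(n5)=-0.01965  V(n6)=1.551

R_eq = 24.01 Ω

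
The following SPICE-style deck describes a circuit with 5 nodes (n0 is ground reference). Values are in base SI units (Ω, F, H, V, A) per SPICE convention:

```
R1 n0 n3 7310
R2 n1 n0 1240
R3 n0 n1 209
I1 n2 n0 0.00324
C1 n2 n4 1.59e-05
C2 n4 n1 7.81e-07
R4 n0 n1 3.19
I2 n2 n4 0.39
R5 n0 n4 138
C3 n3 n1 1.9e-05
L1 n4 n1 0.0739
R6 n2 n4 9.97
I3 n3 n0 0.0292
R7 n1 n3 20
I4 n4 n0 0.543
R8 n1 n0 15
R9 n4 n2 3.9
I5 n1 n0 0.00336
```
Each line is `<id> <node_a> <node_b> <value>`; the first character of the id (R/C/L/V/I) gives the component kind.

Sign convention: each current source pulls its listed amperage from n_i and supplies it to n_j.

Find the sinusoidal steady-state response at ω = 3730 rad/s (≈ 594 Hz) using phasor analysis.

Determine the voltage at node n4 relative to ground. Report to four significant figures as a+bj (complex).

Element admittances at ω=3730 rad/s:
  Y(R1) = 0.0001368+0.000j S between n0,n3
  Y(R2) = 0.0008065+0.000j S between n1,n0
  Y(R3) = 0.004785+0.000j S between n0,n1
  I1: injects 0.00324 A into n0 (from n2)
  Y(C1) = 0.000+0.05931j S between n2,n4
  Y(C2) = 0.000+0.002913j S between n4,n1
  Y(R4) = 0.3135+0.000j S between n0,n1
  I2: injects 0.39 A into n4 (from n2)
  Y(R5) = 0.007246+0.000j S between n0,n4
  Y(C3) = 0.000+0.07087j S between n3,n1
  Y(L1) = 0.000-0.003628j S between n4,n1
  Y(R6) = 0.1003+0.000j S between n2,n4
  I3: injects 0.0292 A into n0 (from n3)
  Y(R7) = 0.05000+0.000j S between n1,n3
  I4: injects 0.543 A into n0 (from n4)
  Y(R8) = 0.06667+0.000j S between n1,n0
  Y(R9) = 0.2564+0.000j S between n4,n2
  I5: injects 0.00336 A into n0 (from n1)
Assemble and solve the 4×4 MNA system:
  V(n1)=-0.09818+0.1380j  V(n2)=-75.72-7.174j  V(n3)=-0.2925+0.4123j  V(n4)=-74.64-7.352j

-74.64-7.352j V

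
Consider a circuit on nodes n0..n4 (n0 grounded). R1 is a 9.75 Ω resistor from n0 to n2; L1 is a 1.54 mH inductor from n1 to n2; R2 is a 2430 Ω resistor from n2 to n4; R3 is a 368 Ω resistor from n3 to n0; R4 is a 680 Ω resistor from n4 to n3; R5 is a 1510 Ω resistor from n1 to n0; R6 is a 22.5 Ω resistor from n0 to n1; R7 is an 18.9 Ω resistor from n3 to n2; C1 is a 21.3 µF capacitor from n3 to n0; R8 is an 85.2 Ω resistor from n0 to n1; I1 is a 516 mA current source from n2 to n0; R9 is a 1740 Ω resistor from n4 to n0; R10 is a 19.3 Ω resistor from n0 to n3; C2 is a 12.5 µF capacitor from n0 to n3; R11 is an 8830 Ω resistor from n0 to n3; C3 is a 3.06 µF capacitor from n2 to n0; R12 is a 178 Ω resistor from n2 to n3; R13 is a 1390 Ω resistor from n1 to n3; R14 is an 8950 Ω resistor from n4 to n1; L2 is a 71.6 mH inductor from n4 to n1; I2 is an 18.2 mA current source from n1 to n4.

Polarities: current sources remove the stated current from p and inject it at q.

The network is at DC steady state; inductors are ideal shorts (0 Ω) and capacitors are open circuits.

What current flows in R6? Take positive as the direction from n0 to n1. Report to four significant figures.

0.1215 A

MNA unknowns: 4 node voltages V₁..V_4 plus 2 source currents (L1, L2)
R1: Y=0.1026 on G[0,2]
L1: row V1−V2=0, i_L1 at 1,2
R2: Y=0.0004115 on G[2,4]
R3: Y=0.002717 on G[3,0]
R4: Y=0.001471 on G[4,3]
R5: Y=0.0006623 on G[1,0]
R6: Y=0.04444 on G[0,1]
R7: Y=0.05291 on G[3,2]
C1: Y=0.000 on G[3,0]
R8: Y=0.01174 on G[0,1]
I1: z[2]−=0.516, z[0]+=0.516
R9: Y=0.0005747 on G[4,0]
R10: Y=0.05181 on G[0,3]
C2: Y=0.000 on G[0,3]
R11: Y=0.0001133 on G[0,3]
C3: Y=0.000 on G[2,0]
R12: Y=0.005618 on G[2,3]
R13: Y=0.0007194 on G[1,3]
R14: Y=0.0001117 on G[4,1]
L2: row V4−V1=0, i_L2 at 4,1
I2: z[1]−=0.0182, z[4]+=0.0182
solve → V1=-2.734, V2=-2.734, V3=-1.439, V4=-2.734
aux → i_L1=0.1598, i_L2=0.02168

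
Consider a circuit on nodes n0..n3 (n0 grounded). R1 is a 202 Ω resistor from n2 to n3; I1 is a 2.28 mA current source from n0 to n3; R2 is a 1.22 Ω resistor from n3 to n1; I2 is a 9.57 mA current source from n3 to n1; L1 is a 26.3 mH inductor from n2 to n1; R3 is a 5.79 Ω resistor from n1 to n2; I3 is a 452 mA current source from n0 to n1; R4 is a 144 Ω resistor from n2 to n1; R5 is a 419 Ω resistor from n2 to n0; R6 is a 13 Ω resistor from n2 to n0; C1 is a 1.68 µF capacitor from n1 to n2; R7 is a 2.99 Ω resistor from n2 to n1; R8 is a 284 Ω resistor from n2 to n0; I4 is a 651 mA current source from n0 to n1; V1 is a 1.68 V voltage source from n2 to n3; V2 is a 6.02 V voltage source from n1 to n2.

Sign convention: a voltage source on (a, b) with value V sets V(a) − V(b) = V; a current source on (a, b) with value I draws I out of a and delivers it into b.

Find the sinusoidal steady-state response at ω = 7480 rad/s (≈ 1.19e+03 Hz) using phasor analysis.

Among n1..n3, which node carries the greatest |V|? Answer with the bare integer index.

1

Element admittances at ω=7480 rad/s:
  Y(R1) = 0.004950+0.000j S between n2,n3
  I1: injects 0.00228 A into n3 (from n0)
  Y(R2) = 0.8197+0.000j S between n3,n1
  I2: injects 0.00957 A into n1 (from n3)
  Y(L1) = 0.000-0.005083j S between n2,n1
  Y(R3) = 0.1727+0.000j S between n1,n2
  I3: injects 0.452 A into n1 (from n0)
  Y(R4) = 0.006944+0.000j S between n2,n1
  Y(R5) = 0.002387+0.000j S between n2,n0
  Y(R6) = 0.07692+0.000j S between n2,n0
  Y(C1) = 0.000+0.01257j S between n1,n2
  Y(R7) = 0.3344+0.000j S between n2,n1
  Y(R8) = 0.003521+0.000j S between n2,n0
  I4: injects 0.651 A into n1 (from n0)
  V1: constraint V(n2)−V(n3) = 1.68
  V2: constraint V(n1)−V(n2) = 6.02
Assemble and solve the 5×5 MNA system:
  V(n1)=19.36+0.000j  V(n2)=13.34+0.000j  V(n3)=11.66+0.000j
  i(V1)=-6.313+0.000j  i(V2)=-8.294-0.04505j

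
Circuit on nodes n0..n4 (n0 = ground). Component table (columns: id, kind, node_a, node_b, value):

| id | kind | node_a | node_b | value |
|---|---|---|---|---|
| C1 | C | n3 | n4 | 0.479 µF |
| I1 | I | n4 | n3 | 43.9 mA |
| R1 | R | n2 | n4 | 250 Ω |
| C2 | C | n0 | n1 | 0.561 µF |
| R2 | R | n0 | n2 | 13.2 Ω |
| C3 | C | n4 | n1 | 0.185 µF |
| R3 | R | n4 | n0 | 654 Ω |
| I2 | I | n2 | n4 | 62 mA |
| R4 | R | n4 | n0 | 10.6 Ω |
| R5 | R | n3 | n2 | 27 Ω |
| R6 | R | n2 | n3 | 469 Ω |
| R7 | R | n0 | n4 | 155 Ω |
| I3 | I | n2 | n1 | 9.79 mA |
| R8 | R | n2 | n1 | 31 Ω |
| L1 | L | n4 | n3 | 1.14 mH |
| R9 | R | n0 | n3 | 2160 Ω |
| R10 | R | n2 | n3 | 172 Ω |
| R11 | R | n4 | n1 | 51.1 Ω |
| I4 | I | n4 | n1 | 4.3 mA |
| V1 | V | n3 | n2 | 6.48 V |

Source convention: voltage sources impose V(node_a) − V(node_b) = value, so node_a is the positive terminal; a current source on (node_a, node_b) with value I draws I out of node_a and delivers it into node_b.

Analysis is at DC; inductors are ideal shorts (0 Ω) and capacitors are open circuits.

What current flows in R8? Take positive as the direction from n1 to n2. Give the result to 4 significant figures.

0.08770 A

Element admittances at DC:
  Y(C1) = 0.000 S between n3,n4
  I1: injects 0.0439 A into n3 (from n4)
  Y(R1) = 0.004000 S between n2,n4
  Y(C2) = 0.000 S between n0,n1
  Y(R2) = 0.07576 S between n0,n2
  Y(C3) = 0.000 S between n4,n1
  Y(R3) = 0.001529 S between n4,n0
  I2: injects 0.062 A into n4 (from n2)
  Y(R4) = 0.09434 S between n4,n0
  Y(R5) = 0.03704 S between n3,n2
  Y(R6) = 0.002132 S between n2,n3
  Y(R7) = 0.006452 S between n0,n4
  I3: injects 0.00979 A into n1 (from n2)
  Y(R8) = 0.03226 S between n2,n1
  L1: short n4↔n3 (DC inductor)
  Y(R9) = 0.0004630 S between n0,n3
  Y(R10) = 0.005814 S between n2,n3
  Y(R11) = 0.01957 S between n4,n1
  I4: injects 0.0043 A into n1 (from n4)
  V1: constraint V(n3)−V(n2) = 6.48
Assemble and solve the 6×6 MNA system:
  V(n1)=-1.012  V(n2)=-3.730  V(n3)=2.750  V(n4)=2.750
  i(L1)=-0.3671  i(V1)=-0.6159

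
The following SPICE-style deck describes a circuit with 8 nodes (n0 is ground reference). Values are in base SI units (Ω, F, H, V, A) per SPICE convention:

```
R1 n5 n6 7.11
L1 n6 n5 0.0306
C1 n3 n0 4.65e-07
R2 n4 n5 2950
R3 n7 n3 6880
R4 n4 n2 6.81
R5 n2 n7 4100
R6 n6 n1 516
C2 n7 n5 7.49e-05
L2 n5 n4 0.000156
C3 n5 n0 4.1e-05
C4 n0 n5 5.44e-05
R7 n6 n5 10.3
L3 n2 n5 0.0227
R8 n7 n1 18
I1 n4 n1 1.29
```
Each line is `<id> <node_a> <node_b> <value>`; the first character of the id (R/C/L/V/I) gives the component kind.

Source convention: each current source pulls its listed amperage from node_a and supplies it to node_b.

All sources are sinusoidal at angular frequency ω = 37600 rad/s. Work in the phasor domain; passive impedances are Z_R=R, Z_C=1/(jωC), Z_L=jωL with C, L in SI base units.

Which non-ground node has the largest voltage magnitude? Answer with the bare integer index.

MNA unknowns: 7 node voltages V₁..V_7
R1: Y=0.1406+0.000j on G[5,6]
L1: Y=0.000-0.0008691j on G[6,5]
C1: Y=0.000+0.01748j on G[3,0]
R2: Y=0.0003390+0.000j on G[4,5]
R3: Y=0.0001453+0.000j on G[7,3]
R4: Y=0.1468+0.000j on G[4,2]
R5: Y=0.0002439+0.000j on G[2,7]
R6: Y=0.001938+0.000j on G[6,1]
C2: Y=0.000+2.816j on G[7,5]
L2: Y=0.000-0.1705j on G[5,4]
C3: Y=0.000+1.542j on G[5,0]
C4: Y=0.000+2.045j on G[0,5]
R7: Y=0.09709+0.000j on G[6,5]
L3: Y=0.000-0.001172j on G[2,5]
R8: Y=0.05556+0.000j on G[7,1]
I1: z[4]−=1.29, z[1]+=1.29
solve → V1=22.44-0.4279j, V2=0.03454-7.503j, V3=-0.003680-2.828e-05j, V4=-0.02526-7.515j, V5=1.794e-05+1.379e-07j, V6=0.1815-0.002802j, V7=-0.0002781-0.4427j

1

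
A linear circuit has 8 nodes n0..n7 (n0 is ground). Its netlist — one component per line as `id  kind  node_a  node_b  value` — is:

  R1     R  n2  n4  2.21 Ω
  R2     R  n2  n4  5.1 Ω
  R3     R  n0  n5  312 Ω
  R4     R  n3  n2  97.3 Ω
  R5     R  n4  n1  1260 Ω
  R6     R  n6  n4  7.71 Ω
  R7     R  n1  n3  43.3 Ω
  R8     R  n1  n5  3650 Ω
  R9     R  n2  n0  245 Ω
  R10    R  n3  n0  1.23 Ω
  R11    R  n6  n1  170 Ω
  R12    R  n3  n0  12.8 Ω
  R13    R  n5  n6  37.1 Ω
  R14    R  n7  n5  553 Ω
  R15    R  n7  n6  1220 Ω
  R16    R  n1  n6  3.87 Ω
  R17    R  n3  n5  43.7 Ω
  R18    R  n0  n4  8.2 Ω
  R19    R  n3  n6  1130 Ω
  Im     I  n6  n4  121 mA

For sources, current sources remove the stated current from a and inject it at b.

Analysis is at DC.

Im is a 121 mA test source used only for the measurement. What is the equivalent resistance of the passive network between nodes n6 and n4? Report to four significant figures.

R_eq = 6.332 Ω

Apply KCL at each of the 7 non-ground nodes and solve the resulting linear system.
Node n1: branches {R5, R7, R8, R11, R16} → V_1 = -0.5631
Node n2: branches {R1, R2, R4, R9} → V_2 = 0.1497
Node n3: branches {R4, R7, R10, R12, R17, R19} → V_3 = -0.02050
Node n4: branches {R1, R2, R5, R6, R18, Im} → V_4 = 0.1533
Node n5: branches {R3, R8, R13, R14, R17} → V_5 = -0.3246
Node n6: branches {R6, R11, R13, R15, R16, R19, Im} → V_6 = -0.6129
Node n7: branches {R14, R15} → V_7 = -0.4145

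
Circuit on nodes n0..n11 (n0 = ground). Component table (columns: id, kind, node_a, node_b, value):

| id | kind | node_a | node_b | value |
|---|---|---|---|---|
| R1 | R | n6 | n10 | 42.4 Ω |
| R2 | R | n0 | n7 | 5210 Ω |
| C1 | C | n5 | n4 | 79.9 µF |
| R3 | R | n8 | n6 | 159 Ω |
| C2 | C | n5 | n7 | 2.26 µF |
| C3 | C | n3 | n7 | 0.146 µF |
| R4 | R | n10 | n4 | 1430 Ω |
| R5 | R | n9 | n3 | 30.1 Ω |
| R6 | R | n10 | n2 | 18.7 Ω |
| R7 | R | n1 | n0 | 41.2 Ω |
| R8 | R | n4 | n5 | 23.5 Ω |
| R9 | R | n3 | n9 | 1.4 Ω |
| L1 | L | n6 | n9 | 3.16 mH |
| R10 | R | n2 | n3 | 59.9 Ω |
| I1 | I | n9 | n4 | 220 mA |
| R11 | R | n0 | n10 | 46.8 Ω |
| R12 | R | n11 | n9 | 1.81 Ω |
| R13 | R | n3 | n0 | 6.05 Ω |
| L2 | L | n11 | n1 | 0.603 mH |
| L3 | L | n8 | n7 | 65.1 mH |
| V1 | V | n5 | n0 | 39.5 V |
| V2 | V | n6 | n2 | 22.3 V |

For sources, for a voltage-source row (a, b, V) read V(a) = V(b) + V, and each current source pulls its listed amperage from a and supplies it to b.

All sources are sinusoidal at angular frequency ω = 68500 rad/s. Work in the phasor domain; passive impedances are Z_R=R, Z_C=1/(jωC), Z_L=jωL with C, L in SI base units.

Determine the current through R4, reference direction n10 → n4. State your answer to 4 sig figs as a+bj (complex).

MNA unknowns: 11 node voltages V₁..V_11 plus 2 source currents (V1, V2)
R1: Y=0.02358+0.000j on G[6,10]
R2: Y=0.0001919+0.000j on G[0,7]
C1: Y=0.000+5.473j on G[5,4]
R3: Y=0.006289+0.000j on G[8,6]
C2: Y=0.000+0.1548j on G[5,7]
C3: Y=0.000+0.01000j on G[3,7]
R4: Y=0.0006993+0.000j on G[10,4]
R5: Y=0.03322+0.000j on G[9,3]
R6: Y=0.05348+0.000j on G[10,2]
R7: Y=0.02427+0.000j on G[1,0]
R8: Y=0.04255+0.000j on G[4,5]
R9: Y=0.7143+0.000j on G[3,9]
L1: Y=0.000-0.004620j on G[6,9]
R10: Y=0.01669+0.000j on G[2,3]
I1: z[9]−=0.22, z[4]+=0.22
R11: Y=0.02137+0.000j on G[0,10]
R12: Y=0.5525+0.000j on G[11,9]
R13: Y=0.1653+0.000j on G[3,0]
L2: Y=0.000-0.02421j on G[11,1]
L3: Y=0.000-0.0002242j on G[8,7]
V1: row V5−V0=39.5, i_V1 at 5,0
V2: row V6−V2=22.3, i_V2 at 6,2
solve → V1=-0.1065+1.572j, V2=-3.801+3.474j, V3=-1.408+1.710j, V4=39.50-0.03548j, V5=39.50+0.000j, V6=18.50+3.474j, V7=37.04+0.1433j, V8=18.40+2.810j, V9=-1.687+1.534j, V10=2.629+2.701j, V11=-1.682+1.465j
aux → i_V1=0.1720-0.3785j, i_V2=-0.3838+0.07083j

-0.02578+0.001913j A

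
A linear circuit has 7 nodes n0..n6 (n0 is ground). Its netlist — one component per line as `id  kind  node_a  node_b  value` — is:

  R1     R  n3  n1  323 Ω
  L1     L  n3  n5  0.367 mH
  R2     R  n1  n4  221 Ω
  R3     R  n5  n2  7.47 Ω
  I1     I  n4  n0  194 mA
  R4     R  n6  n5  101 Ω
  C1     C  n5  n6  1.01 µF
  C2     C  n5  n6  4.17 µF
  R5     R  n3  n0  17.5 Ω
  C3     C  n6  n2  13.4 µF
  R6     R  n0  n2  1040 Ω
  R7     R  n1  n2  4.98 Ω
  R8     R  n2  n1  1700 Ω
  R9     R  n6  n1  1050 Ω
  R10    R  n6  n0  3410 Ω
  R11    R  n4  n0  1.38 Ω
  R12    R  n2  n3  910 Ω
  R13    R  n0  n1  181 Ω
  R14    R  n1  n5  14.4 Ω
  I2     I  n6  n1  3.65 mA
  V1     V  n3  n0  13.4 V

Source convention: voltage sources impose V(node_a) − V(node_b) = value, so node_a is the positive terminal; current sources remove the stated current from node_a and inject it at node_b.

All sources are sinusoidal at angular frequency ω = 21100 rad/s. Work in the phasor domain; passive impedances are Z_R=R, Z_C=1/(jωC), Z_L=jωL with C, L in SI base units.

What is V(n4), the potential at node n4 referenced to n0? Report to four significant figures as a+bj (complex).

-0.1884-0.005322j V

Apply KCL at each of the 6 non-ground nodes and solve the resulting linear system.
Node n1: branches {R1, R2, R7, R8, R9, R13, R14, I2} → V_1 = 12.51-0.8576j
Node n2: branches {R3, C3, R6, R7, R8, R12} → V_2 = 12.84-0.8367j
Node n3: branches {R1, L1, R5, R12, V1} → V_3 = 13.40+0.000j
Node n4: branches {R2, I1, R11} → V_4 = -0.1884-0.005322j
Node n5: branches {L1, R3, R4, C1, C2, R14} → V_5 = 13.30-1.080j
Node n6: branches {R4, C1, C2, C3, R9, R10, I2} → V_6 = 12.96-0.8928j
Source currents: i(V1)=-0.9085+0.009661j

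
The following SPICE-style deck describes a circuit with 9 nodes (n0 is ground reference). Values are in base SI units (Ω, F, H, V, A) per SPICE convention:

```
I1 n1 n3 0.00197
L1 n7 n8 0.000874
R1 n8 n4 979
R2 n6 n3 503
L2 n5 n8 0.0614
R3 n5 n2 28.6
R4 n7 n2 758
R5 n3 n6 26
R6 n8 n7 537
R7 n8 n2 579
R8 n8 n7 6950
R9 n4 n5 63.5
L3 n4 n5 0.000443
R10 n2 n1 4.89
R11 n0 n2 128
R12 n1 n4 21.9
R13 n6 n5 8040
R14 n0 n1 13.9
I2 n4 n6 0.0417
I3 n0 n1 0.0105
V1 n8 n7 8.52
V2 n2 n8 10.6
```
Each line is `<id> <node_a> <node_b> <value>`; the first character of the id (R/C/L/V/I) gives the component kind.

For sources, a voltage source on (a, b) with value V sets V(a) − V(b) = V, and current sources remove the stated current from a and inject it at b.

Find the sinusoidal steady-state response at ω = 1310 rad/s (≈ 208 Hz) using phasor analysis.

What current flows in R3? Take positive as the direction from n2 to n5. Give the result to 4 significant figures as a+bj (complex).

0.01521-0.06049j A

Element admittances at ω=1310 rad/s:
  I1: injects 0.00197 A into n3 (from n1)
  Y(L1) = 0.000-0.8734j S between n7,n8
  Y(R1) = 0.001021+0.000j S between n8,n4
  Y(R2) = 0.001988+0.000j S between n6,n3
  Y(L2) = 0.000-0.01243j S between n5,n8
  Y(R3) = 0.03497+0.000j S between n5,n2
  Y(R4) = 0.001319+0.000j S between n7,n2
  Y(R5) = 0.03846+0.000j S between n3,n6
  Y(R6) = 0.001862+0.000j S between n8,n7
  Y(R7) = 0.001727+0.000j S between n8,n2
  Y(R8) = 0.0001439+0.000j S between n8,n7
  Y(R9) = 0.01575+0.000j S between n4,n5
  Y(L3) = 0.000-1.723j S between n4,n5
  Y(R10) = 0.2045+0.000j S between n2,n1
  Y(R11) = 0.007812+0.000j S between n0,n2
  Y(R12) = 0.04566+0.000j S between n1,n4
  Y(R13) = 0.0001244+0.000j S between n6,n5
  Y(R14) = 0.07194+0.000j S between n0,n1
  I2: injects 0.0417 A into n6 (from n4)
  I3: injects 0.0105 A into n1 (from n0)
  V1: constraint V(n8)−V(n7) = 8.52
  V2: constraint V(n2)−V(n8) = 10.6
Assemble and solve the 10×10 MNA system:
  V(n1)=0.1244+0.02970j  V(n2)=0.1985-0.2735j  V(n3)=350.9+1.456j  V(n4)=-0.1985+1.434j  V(n5)=-0.2366+1.456j  V(n6)=350.9+1.456j  V(n7)=-18.92-0.2735j  V(n8)=-10.40-0.2735j
  i(V1)=-0.04232+7.441j  i(V2)=-0.07546+0.1246j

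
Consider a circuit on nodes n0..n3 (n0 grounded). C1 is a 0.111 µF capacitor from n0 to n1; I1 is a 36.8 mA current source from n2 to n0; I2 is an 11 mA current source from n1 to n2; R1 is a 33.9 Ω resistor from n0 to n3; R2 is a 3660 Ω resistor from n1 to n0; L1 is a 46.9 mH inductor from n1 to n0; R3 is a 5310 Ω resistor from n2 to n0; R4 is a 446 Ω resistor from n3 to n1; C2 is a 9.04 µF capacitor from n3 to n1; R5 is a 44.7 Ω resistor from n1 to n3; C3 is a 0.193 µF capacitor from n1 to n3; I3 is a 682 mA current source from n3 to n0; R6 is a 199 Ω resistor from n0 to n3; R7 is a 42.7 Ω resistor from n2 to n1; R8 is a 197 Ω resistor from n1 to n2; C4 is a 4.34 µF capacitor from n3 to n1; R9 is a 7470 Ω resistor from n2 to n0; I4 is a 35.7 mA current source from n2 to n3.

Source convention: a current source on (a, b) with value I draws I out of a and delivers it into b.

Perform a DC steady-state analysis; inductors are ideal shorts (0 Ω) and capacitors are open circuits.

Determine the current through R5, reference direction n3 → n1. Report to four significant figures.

MNA unknowns: 3 node voltages V₁..V_3 plus 1 source current (L1)
C1: Y=0.000 on G[0,1]
I1: z[2]−=0.0368, z[0]+=0.0368
I2: z[1]−=0.011, z[2]+=0.011
R1: Y=0.02950 on G[0,3]
R2: Y=0.0002732 on G[1,0]
L1: row V1−V0=0, i_L1 at 1,0
R3: Y=0.0001883 on G[2,0]
R4: Y=0.002242 on G[3,1]
C2: Y=0.000 on G[3,1]
R5: Y=0.02237 on G[1,3]
C3: Y=0.000 on G[1,3]
I3: z[3]−=0.682, z[0]+=0.682
R6: Y=0.005025 on G[0,3]
R7: Y=0.02342 on G[2,1]
R8: Y=0.005076 on G[1,2]
C4: Y=0.000 on G[3,1]
R9: Y=0.0001339 on G[2,0]
I4: z[2]−=0.0357, z[3]+=0.0357
solve → V1=0.000, V2=-2.134, V3=-10.93
aux → i_L1=-0.3408

-0.2445 A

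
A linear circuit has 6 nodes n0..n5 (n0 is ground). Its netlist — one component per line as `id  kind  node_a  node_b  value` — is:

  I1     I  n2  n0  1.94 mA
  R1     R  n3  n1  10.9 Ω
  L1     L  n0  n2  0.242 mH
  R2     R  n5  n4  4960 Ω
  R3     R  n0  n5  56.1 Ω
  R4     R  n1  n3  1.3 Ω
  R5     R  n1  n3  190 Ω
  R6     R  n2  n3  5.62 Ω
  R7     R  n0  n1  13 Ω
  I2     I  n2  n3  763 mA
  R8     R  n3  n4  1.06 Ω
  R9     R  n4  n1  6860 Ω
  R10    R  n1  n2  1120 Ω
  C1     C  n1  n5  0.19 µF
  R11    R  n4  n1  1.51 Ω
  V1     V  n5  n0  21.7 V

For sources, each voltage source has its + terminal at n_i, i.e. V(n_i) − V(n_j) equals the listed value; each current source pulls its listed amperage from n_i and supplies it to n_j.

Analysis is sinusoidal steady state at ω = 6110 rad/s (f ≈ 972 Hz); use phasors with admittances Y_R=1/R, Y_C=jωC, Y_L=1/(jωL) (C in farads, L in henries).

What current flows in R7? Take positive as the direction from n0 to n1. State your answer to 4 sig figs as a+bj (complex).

Element admittances at ω=6110 rad/s:
  I1: injects 0.00194 A into n0 (from n2)
  Y(R1) = 0.09174+0.000j S between n3,n1
  Y(L1) = 0.000-0.6763j S between n0,n2
  Y(R2) = 0.0002016+0.000j S between n5,n4
  Y(R3) = 0.01783+0.000j S between n0,n5
  Y(R4) = 0.7692+0.000j S between n1,n3
  Y(R5) = 0.005263+0.000j S between n1,n3
  Y(R6) = 0.1779+0.000j S between n2,n3
  Y(R7) = 0.07692+0.000j S between n0,n1
  I2: injects 0.763 A into n3 (from n2)
  Y(R8) = 0.9434+0.000j S between n3,n4
  Y(R9) = 0.0001458+0.000j S between n4,n1
  Y(R10) = 0.0008929+0.000j S between n1,n2
  Y(C1) = 0.000+0.001161j S between n1,n5
  Y(R11) = 0.6623+0.000j S between n4,n1
  V1: constraint V(n5)−V(n0) = 21.7
Assemble and solve the 6×6 MNA system:
  V(n1)=2.843-0.1215j  V(n2)=-0.04622-0.3209j  V(n3)=3.019-0.1462j  V(n4)=2.949-0.1360j  V(n5)=21.70+0.000j
  i(V1)=-0.3904-0.02192j

-0.2187+0.009343j A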